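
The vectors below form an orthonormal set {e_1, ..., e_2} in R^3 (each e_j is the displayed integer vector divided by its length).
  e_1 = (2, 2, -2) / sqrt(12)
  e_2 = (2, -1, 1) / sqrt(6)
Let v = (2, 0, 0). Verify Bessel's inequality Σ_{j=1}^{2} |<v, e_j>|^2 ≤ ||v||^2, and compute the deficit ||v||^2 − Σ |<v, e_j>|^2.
Σ |<v, e_j>|^2 = 4; ||v||^2 = 4; deficit = 0

Write each e_j = u_j / sqrt(<u_j, u_j>) where u_j is the displayed integer vector. Then <v, e_j> = <v, u_j> / sqrt(<u_j, u_j>), so |<v, e_j>|^2 = <v, u_j>^2 / <u_j, u_j>.
Coefficients: <v, e_1> = 4/sqrt(12), <v, e_2> = 4/sqrt(6).
Square and sum: Σ |<v, e_j>|^2 = 4.
Compute ||v||^2 = v·v = 4.
Deficit = 4 − 4 = 0 ≥ 0, confirming Bessel's inequality. (The deficit equals ||v − Σ <v,e_j> e_j||^2, the squared distance from v to span{e_j}.)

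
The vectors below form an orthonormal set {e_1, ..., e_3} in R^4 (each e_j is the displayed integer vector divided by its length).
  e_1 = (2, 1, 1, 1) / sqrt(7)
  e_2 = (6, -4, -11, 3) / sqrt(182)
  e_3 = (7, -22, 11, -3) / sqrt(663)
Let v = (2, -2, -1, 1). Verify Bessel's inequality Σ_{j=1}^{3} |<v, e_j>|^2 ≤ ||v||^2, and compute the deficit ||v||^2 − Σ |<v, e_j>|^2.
Σ |<v, e_j>|^2 = 502/51; ||v||^2 = 10; deficit = 8/51

Write each e_j = u_j / sqrt(<u_j, u_j>) where u_j is the displayed integer vector. Then <v, e_j> = <v, u_j> / sqrt(<u_j, u_j>), so |<v, e_j>|^2 = <v, u_j>^2 / <u_j, u_j>.
Coefficients: <v, e_1> = 2/sqrt(7), <v, e_2> = 34/sqrt(182), <v, e_3> = 44/sqrt(663).
Square and sum: Σ |<v, e_j>|^2 = 502/51.
Compute ||v||^2 = v·v = 10.
Deficit = 10 − 502/51 = 8/51 ≥ 0, confirming Bessel's inequality. (The deficit equals ||v − Σ <v,e_j> e_j||^2, the squared distance from v to span{e_j}.)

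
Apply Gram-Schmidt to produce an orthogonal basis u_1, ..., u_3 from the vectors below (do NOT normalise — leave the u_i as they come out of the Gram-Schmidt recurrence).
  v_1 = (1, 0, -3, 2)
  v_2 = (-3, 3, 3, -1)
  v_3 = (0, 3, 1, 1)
Orthogonal basis:
  u_1 = (1, 0, -3, 2)
  u_2 = (-2, 3, 0, 1)
  u_3 = (3/2, 6/7, 11/14, 3/7)

Apply the Gram-Schmidt recurrence
  u_1 = v_1
  u_i = v_i − Σ_{j<i} ((v_i · u_j) / (u_j · u_j)) · u_j.

Step by step this gives:
  u_1 = (1, 0, -3, 2)
  u_2 = (-2, 3, 0, 1)
  u_3 = (3/2, 6/7, 11/14, 3/7)

Orthogonality check:
  u_2 · u_1 = 0 (should be 0)
  u_3 · u_1 = 0 (should be 0)
  u_3 · u_2 = 0 (should be 0)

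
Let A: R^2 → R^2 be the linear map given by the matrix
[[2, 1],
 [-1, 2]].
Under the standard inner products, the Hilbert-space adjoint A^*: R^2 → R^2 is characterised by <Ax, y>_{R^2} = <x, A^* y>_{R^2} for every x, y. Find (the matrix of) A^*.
A^* = A^T =
[[2, -1],
 [1, 2]]

For real matrices with standard dot products, the defining identity <Ax, y> = <x, A^* y> gives (Ax)^T y = x^T (A^*) y, i.e. x^T A^T y = x^T (A^*) y. Since this holds for all x, y, we must have A^* = A^T. Therefore
A^* =
[[2, -1],
 [1, 2]].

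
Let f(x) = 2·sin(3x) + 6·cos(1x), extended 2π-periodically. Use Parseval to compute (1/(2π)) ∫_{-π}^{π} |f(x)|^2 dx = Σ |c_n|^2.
Σ |c_n|^2 = 20

Expand |f|^2 and use orthogonality of {sin(nx), cos(mx)} on [-π, π]:
  ∫_{-π}^{π} sin(nx)^2 dx = π, ∫ cos(mx)^2 dx = π, and cross terms integrate to 0.
So ∫_{-π}^{π} f(x)^2 dx = 2^2 · π + 6^2 · π = (4 + 36)π.
Divide by 2π: (4 + 36)/2 = 20.
By Parseval, this equals Σ |c_n|^2.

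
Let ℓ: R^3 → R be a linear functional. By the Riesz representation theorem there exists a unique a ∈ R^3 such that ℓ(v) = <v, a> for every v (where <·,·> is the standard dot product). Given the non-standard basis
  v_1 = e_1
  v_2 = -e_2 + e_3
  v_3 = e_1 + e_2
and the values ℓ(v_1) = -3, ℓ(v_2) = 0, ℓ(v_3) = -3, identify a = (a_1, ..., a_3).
a = (-3, 0, 0)

Write a = (a_1, ..., a_3) in the standard basis. For each basis vector v_i, ℓ(v_i) = <v_i, a> is a linear equation in the a_j's. Collect the n equations into a matrix system V a = ℓ, where row i of V is v_i (expressed in the standard basis). Since V is invertible (lower-triangular with 1s on the diagonal, up to permutation), solve by back-substitution:
  V =
[[1, 0, 0],
 [0, -1, 1],
 [1, 1, 0]]
  V a = (-3, 0, -3)
Solving gives a = (-3, 0, 0).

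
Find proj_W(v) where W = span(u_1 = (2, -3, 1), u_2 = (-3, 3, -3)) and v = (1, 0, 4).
proj_W(v) = (5/3, 1/3, 11/3)

Set up U = [u_1 | ... | u_2] ∈ R^(3×2). The projector onto W = col(U) is P = U (U^T U)^(-1) U^T.
Compute U^T U =
  [14, -18]
  [-18, 27],
and U^T v = (6, -15).
Solve U^T U · c = U^T v for the coefficients: c = (-2, -17/9). The projection is proj_W(v) = U c.
Check: (v - proj_W(v)) · u_1 = 0  (should be 0).
Check: (v - proj_W(v)) · u_2 = 0  (should be 0).
Result: proj_W(v) = (5/3, 1/3, 11/3).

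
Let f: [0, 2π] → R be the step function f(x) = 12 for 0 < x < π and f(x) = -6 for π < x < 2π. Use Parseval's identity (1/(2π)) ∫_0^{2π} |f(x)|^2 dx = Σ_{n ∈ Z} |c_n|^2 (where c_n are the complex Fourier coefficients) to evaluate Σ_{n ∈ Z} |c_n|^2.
Σ |c_n|^2 = 90

Parseval equates the L^2 energy of f (normalised by 1/(2π)) with the ℓ^2 sum of its Fourier coefficients: (1/(2π)) ∫_0^{2π} |f|^2 = Σ |c_n|^2.
Compute the left side: (1/(2π)) [∫_0^π 12^2 dx + ∫_π^{2π} (-6)^2 dx] = (1/(2π)) · (144π + 36π) = (144 + 36)/2 = 90.
So Σ_{n ∈ Z} |c_n|^2 = 90.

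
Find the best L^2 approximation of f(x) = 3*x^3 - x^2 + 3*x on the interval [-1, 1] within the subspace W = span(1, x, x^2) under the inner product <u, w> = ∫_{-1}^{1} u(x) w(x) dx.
g(x) = -x^2 + 24*x/5

The best approximation g ∈ W is the orthogonal projection of f onto W. Writing g = a_0 + a_1 x + a_2 x^2, the coefficients solve the normal equations G · a = b where
  G_{ij} = <φ_i, φ_j> and b_i = <f, φ_i>, with φ_0 = 1, φ_1 = x, φ_2 = x^2.
G =
  [2, 0, 2/3]
  [0, 2/3, 0]
  [2/3, 0, 2/5],
b = (-2/3, 16/5, -2/5).
Solving gives a_0 = 0, a_1 = 24/5, a_2 = -1, so
  g(x) = -x^2 + 24*x/5.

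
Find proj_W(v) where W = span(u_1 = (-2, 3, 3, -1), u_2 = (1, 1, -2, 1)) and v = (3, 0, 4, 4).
proj_W(v) = (-27/125, 13/125, 46/125, -19/125)

Set up U = [u_1 | ... | u_2] ∈ R^(4×2). The projector onto W = col(U) is P = U (U^T U)^(-1) U^T.
Compute U^T U =
  [23, -6]
  [-6, 7],
and U^T v = (2, -1).
Solve U^T U · c = U^T v for the coefficients: c = (8/125, -11/125). The projection is proj_W(v) = U c.
Check: (v - proj_W(v)) · u_1 = 0  (should be 0).
Check: (v - proj_W(v)) · u_2 = 0  (should be 0).
Result: proj_W(v) = (-27/125, 13/125, 46/125, -19/125).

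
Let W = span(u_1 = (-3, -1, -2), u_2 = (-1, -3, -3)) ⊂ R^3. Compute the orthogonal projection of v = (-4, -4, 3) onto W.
proj_W(v) = (-148/61, -20/61, -73/61)

Set up U = [u_1 | ... | u_2] ∈ R^(3×2). The projector onto W = col(U) is P = U (U^T U)^(-1) U^T.
Compute U^T U =
  [14, 12]
  [12, 19],
and U^T v = (10, 7).
Solve U^T U · c = U^T v for the coefficients: c = (53/61, -11/61). The projection is proj_W(v) = U c.
Check: (v - proj_W(v)) · u_1 = 0  (should be 0).
Check: (v - proj_W(v)) · u_2 = 0  (should be 0).
Result: proj_W(v) = (-148/61, -20/61, -73/61).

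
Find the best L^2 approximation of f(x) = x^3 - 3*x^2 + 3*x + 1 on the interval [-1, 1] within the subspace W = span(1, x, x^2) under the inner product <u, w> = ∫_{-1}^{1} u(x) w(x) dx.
g(x) = -3*x^2 + 18*x/5 + 1

The best approximation g ∈ W is the orthogonal projection of f onto W. Writing g = a_0 + a_1 x + a_2 x^2, the coefficients solve the normal equations G · a = b where
  G_{ij} = <φ_i, φ_j> and b_i = <f, φ_i>, with φ_0 = 1, φ_1 = x, φ_2 = x^2.
G =
  [2, 0, 2/3]
  [0, 2/3, 0]
  [2/3, 0, 2/5],
b = (0, 12/5, -8/15).
Solving gives a_0 = 1, a_1 = 18/5, a_2 = -3, so
  g(x) = -3*x^2 + 18*x/5 + 1.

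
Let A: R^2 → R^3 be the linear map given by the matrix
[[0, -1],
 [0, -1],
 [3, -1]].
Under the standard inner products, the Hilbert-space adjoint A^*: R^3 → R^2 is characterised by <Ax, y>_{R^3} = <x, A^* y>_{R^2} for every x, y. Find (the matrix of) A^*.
A^* = A^T =
[[0, 0, 3],
 [-1, -1, -1]]

For real matrices with standard dot products, the defining identity <Ax, y> = <x, A^* y> gives (Ax)^T y = x^T (A^*) y, i.e. x^T A^T y = x^T (A^*) y. Since this holds for all x, y, we must have A^* = A^T. Therefore
A^* =
[[0, 0, 3],
 [-1, -1, -1]].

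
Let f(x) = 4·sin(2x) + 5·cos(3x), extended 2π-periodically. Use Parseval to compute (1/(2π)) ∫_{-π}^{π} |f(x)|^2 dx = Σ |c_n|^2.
Σ |c_n|^2 = 41/2

Expand |f|^2 and use orthogonality of {sin(nx), cos(mx)} on [-π, π]:
  ∫_{-π}^{π} sin(nx)^2 dx = π, ∫ cos(mx)^2 dx = π, and cross terms integrate to 0.
So ∫_{-π}^{π} f(x)^2 dx = 4^2 · π + 5^2 · π = (16 + 25)π.
Divide by 2π: (16 + 25)/2 = 41/2.
By Parseval, this equals Σ |c_n|^2.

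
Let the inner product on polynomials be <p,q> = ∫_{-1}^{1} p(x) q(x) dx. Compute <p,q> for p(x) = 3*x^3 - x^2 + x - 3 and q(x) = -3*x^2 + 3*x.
<p,q> = 64/5

Expand the product: p(x)·q(x) = -9*x^5 + 12*x^4 - 6*x^3 + 12*x^2 - 9*x.
∫_{-1}^{1} of each monomial x^k gives [2/(k+1) if k even, 0 if k odd]. Integrating term-by-term (or equivalently evaluating the antiderivative F(x) = -3*x^6/2 + 12*x^5/5 - 3*x^4/2 + 4*x^3 - 9*x^2/2 at the endpoints):
  F(1) − F(−1) = -11/10 − (-139/10) = 64/5.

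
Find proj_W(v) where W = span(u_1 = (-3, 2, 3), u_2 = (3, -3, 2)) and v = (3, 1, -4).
proj_W(v) = (51/31, -227/403, -1738/403)

Set up U = [u_1 | ... | u_2] ∈ R^(3×2). The projector onto W = col(U) is P = U (U^T U)^(-1) U^T.
Compute U^T U =
  [22, -9]
  [-9, 22],
and U^T v = (-19, -2).
Solve U^T U · c = U^T v for the coefficients: c = (-436/403, -215/403). The projection is proj_W(v) = U c.
Check: (v - proj_W(v)) · u_1 = 0  (should be 0).
Check: (v - proj_W(v)) · u_2 = 0  (should be 0).
Result: proj_W(v) = (51/31, -227/403, -1738/403).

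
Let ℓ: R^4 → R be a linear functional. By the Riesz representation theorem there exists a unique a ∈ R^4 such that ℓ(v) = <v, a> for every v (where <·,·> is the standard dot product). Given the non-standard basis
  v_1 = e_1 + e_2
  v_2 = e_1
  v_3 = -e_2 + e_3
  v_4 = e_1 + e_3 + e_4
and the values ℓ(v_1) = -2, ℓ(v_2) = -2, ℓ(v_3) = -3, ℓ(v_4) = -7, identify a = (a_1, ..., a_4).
a = (-2, 0, -3, -2)

Write a = (a_1, ..., a_4) in the standard basis. For each basis vector v_i, ℓ(v_i) = <v_i, a> is a linear equation in the a_j's. Collect the n equations into a matrix system V a = ℓ, where row i of V is v_i (expressed in the standard basis). Since V is invertible (lower-triangular with 1s on the diagonal, up to permutation), solve by back-substitution:
  V =
[[1, 1, 0, 0],
 [1, 0, 0, 0],
 [0, -1, 1, 0],
 [1, 0, 1, 1]]
  V a = (-2, -2, -3, -7)
Solving gives a = (-2, 0, -3, -2).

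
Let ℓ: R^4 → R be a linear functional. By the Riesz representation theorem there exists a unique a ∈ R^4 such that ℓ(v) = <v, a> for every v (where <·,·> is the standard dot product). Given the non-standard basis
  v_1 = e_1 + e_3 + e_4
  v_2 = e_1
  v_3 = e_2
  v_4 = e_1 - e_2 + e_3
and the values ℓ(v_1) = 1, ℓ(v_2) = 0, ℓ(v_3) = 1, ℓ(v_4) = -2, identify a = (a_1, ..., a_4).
a = (0, 1, -1, 2)

Write a = (a_1, ..., a_4) in the standard basis. For each basis vector v_i, ℓ(v_i) = <v_i, a> is a linear equation in the a_j's. Collect the n equations into a matrix system V a = ℓ, where row i of V is v_i (expressed in the standard basis). Since V is invertible (lower-triangular with 1s on the diagonal, up to permutation), solve by back-substitution:
  V =
[[1, 0, 1, 1],
 [1, 0, 0, 0],
 [0, 1, 0, 0],
 [1, -1, 1, 0]]
  V a = (1, 0, 1, -2)
Solving gives a = (0, 1, -1, 2).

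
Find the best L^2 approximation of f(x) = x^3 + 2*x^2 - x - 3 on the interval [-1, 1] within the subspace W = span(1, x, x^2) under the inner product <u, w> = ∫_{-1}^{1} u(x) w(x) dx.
g(x) = 2*x^2 - 2*x/5 - 3

The best approximation g ∈ W is the orthogonal projection of f onto W. Writing g = a_0 + a_1 x + a_2 x^2, the coefficients solve the normal equations G · a = b where
  G_{ij} = <φ_i, φ_j> and b_i = <f, φ_i>, with φ_0 = 1, φ_1 = x, φ_2 = x^2.
G =
  [2, 0, 2/3]
  [0, 2/3, 0]
  [2/3, 0, 2/5],
b = (-14/3, -4/15, -6/5).
Solving gives a_0 = -3, a_1 = -2/5, a_2 = 2, so
  g(x) = 2*x^2 - 2*x/5 - 3.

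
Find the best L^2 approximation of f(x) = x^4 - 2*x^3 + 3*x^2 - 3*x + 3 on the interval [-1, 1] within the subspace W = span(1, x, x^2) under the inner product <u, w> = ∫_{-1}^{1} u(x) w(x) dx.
g(x) = 27*x^2/7 - 21*x/5 + 102/35

The best approximation g ∈ W is the orthogonal projection of f onto W. Writing g = a_0 + a_1 x + a_2 x^2, the coefficients solve the normal equations G · a = b where
  G_{ij} = <φ_i, φ_j> and b_i = <f, φ_i>, with φ_0 = 1, φ_1 = x, φ_2 = x^2.
G =
  [2, 0, 2/3]
  [0, 2/3, 0]
  [2/3, 0, 2/5],
b = (42/5, -14/5, 122/35).
Solving gives a_0 = 102/35, a_1 = -21/5, a_2 = 27/7, so
  g(x) = 27*x^2/7 - 21*x/5 + 102/35.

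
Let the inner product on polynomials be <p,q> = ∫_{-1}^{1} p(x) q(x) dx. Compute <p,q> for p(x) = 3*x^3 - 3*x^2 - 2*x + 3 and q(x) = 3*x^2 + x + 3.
<p,q> = 214/15

Expand the product: p(x)·q(x) = 9*x^5 - 6*x^4 - 2*x^2 - 3*x + 9.
∫_{-1}^{1} of each monomial x^k gives [2/(k+1) if k even, 0 if k odd]. Integrating term-by-term (or equivalently evaluating the antiderivative F(x) = 3*x^6/2 - 6*x^5/5 - 2*x^3/3 - 3*x^2/2 + 9*x at the endpoints):
  F(1) − F(−1) = 107/15 − (-107/15) = 214/15.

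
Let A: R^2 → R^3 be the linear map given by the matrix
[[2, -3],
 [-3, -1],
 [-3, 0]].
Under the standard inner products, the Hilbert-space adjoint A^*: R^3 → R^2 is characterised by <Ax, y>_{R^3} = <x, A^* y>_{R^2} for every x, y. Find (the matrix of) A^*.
A^* = A^T =
[[2, -3, -3],
 [-3, -1, 0]]

For real matrices with standard dot products, the defining identity <Ax, y> = <x, A^* y> gives (Ax)^T y = x^T (A^*) y, i.e. x^T A^T y = x^T (A^*) y. Since this holds for all x, y, we must have A^* = A^T. Therefore
A^* =
[[2, -3, -3],
 [-3, -1, 0]].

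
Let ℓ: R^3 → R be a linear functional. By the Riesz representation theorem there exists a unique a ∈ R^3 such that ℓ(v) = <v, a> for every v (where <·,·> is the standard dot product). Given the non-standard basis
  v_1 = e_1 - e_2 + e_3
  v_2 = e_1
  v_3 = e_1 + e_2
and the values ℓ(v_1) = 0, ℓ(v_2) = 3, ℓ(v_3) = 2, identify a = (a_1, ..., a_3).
a = (3, -1, -4)

Write a = (a_1, ..., a_3) in the standard basis. For each basis vector v_i, ℓ(v_i) = <v_i, a> is a linear equation in the a_j's. Collect the n equations into a matrix system V a = ℓ, where row i of V is v_i (expressed in the standard basis). Since V is invertible (lower-triangular with 1s on the diagonal, up to permutation), solve by back-substitution:
  V =
[[1, -1, 1],
 [1, 0, 0],
 [1, 1, 0]]
  V a = (0, 3, 2)
Solving gives a = (3, -1, -4).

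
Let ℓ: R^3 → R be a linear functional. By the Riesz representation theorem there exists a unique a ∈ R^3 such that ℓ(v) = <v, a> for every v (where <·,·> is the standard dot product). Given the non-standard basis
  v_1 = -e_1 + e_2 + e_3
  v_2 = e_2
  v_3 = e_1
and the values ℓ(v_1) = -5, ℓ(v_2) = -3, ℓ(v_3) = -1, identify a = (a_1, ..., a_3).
a = (-1, -3, -3)

Write a = (a_1, ..., a_3) in the standard basis. For each basis vector v_i, ℓ(v_i) = <v_i, a> is a linear equation in the a_j's. Collect the n equations into a matrix system V a = ℓ, where row i of V is v_i (expressed in the standard basis). Since V is invertible (lower-triangular with 1s on the diagonal, up to permutation), solve by back-substitution:
  V =
[[-1, 1, 1],
 [0, 1, 0],
 [1, 0, 0]]
  V a = (-5, -3, -1)
Solving gives a = (-1, -3, -3).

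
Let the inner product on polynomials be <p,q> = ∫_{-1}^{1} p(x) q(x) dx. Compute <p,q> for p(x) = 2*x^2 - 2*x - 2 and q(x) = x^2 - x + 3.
<p,q> = -36/5

Expand the product: p(x)·q(x) = 2*x^4 - 4*x^3 + 6*x^2 - 4*x - 6.
∫_{-1}^{1} of each monomial x^k gives [2/(k+1) if k even, 0 if k odd]. Integrating term-by-term (or equivalently evaluating the antiderivative F(x) = 2*x^5/5 - x^4 + 2*x^3 - 2*x^2 - 6*x at the endpoints):
  F(1) − F(−1) = -33/5 − (3/5) = -36/5.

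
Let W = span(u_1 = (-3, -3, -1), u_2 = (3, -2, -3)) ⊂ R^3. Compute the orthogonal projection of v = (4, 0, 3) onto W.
proj_W(v) = (1161/418, 438/209, 159/418)

Set up U = [u_1 | ... | u_2] ∈ R^(3×2). The projector onto W = col(U) is P = U (U^T U)^(-1) U^T.
Compute U^T U =
  [19, 0]
  [0, 22],
and U^T v = (-15, 3).
Solve U^T U · c = U^T v for the coefficients: c = (-15/19, 3/22). The projection is proj_W(v) = U c.
Check: (v - proj_W(v)) · u_1 = 0  (should be 0).
Check: (v - proj_W(v)) · u_2 = 0  (should be 0).
Result: proj_W(v) = (1161/418, 438/209, 159/418).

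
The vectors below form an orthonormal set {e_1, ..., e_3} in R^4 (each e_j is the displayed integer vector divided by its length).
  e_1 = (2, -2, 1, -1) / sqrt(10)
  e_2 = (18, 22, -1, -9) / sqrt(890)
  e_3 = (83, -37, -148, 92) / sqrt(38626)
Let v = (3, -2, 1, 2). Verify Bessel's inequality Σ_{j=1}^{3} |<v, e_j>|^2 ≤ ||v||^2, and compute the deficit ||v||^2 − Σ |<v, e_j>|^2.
Σ |<v, e_j>|^2 = 5003/434; ||v||^2 = 18; deficit = 2809/434

Write each e_j = u_j / sqrt(<u_j, u_j>) where u_j is the displayed integer vector. Then <v, e_j> = <v, u_j> / sqrt(<u_j, u_j>), so |<v, e_j>|^2 = <v, u_j>^2 / <u_j, u_j>.
Coefficients: <v, e_1> = 9/sqrt(10), <v, e_2> = -9/sqrt(890), <v, e_3> = 359/sqrt(38626).
Square and sum: Σ |<v, e_j>|^2 = 5003/434.
Compute ||v||^2 = v·v = 18.
Deficit = 18 − 5003/434 = 2809/434 ≥ 0, confirming Bessel's inequality. (The deficit equals ||v − Σ <v,e_j> e_j||^2, the squared distance from v to span{e_j}.)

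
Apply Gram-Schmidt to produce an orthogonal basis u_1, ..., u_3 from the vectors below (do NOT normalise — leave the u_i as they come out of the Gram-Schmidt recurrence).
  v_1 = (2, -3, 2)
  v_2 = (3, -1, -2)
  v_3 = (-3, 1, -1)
Orthogonal basis:
  u_1 = (2, -3, 2)
  u_2 = (41/17, -2/17, -44/17)
  u_3 = (-56/71, -70/71, -49/71)

Apply the Gram-Schmidt recurrence
  u_1 = v_1
  u_i = v_i − Σ_{j<i} ((v_i · u_j) / (u_j · u_j)) · u_j.

Step by step this gives:
  u_1 = (2, -3, 2)
  u_2 = (41/17, -2/17, -44/17)
  u_3 = (-56/71, -70/71, -49/71)

Orthogonality check:
  u_2 · u_1 = 0 (should be 0)
  u_3 · u_1 = 0 (should be 0)
  u_3 · u_2 = 0 (should be 0)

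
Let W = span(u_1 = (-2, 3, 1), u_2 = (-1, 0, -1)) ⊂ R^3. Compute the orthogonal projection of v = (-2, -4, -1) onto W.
proj_W(v) = (-1/3, -7/3, -8/3)

Set up U = [u_1 | ... | u_2] ∈ R^(3×2). The projector onto W = col(U) is P = U (U^T U)^(-1) U^T.
Compute U^T U =
  [14, 1]
  [1, 2],
and U^T v = (-9, 3).
Solve U^T U · c = U^T v for the coefficients: c = (-7/9, 17/9). The projection is proj_W(v) = U c.
Check: (v - proj_W(v)) · u_1 = 0  (should be 0).
Check: (v - proj_W(v)) · u_2 = 0  (should be 0).
Result: proj_W(v) = (-1/3, -7/3, -8/3).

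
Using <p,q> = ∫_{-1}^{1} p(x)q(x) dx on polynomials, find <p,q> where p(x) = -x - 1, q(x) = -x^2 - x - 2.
<p,q> = 16/3

Expand the product: p(x)·q(x) = x^3 + 2*x^2 + 3*x + 2.
∫_{-1}^{1} of each monomial x^k gives [2/(k+1) if k even, 0 if k odd]. Integrating term-by-term (or equivalently evaluating the antiderivative F(x) = x^4/4 + 2*x^3/3 + 3*x^2/2 + 2*x at the endpoints):
  F(1) − F(−1) = 53/12 − (-11/12) = 16/3.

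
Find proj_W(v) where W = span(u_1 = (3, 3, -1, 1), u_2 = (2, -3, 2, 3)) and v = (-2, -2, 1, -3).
proj_W(v) = (-257/86, -147/86, 27/86, -137/86)

Set up U = [u_1 | ... | u_2] ∈ R^(4×2). The projector onto W = col(U) is P = U (U^T U)^(-1) U^T.
Compute U^T U =
  [20, -2]
  [-2, 26],
and U^T v = (-16, -5).
Solve U^T U · c = U^T v for the coefficients: c = (-71/86, -11/43). The projection is proj_W(v) = U c.
Check: (v - proj_W(v)) · u_1 = 0  (should be 0).
Check: (v - proj_W(v)) · u_2 = 0  (should be 0).
Result: proj_W(v) = (-257/86, -147/86, 27/86, -137/86).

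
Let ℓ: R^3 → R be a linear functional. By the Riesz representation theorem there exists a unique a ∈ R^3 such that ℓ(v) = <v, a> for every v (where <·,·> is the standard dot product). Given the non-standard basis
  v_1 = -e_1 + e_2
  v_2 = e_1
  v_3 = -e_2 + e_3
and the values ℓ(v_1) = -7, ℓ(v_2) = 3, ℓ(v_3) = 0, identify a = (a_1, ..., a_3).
a = (3, -4, -4)

Write a = (a_1, ..., a_3) in the standard basis. For each basis vector v_i, ℓ(v_i) = <v_i, a> is a linear equation in the a_j's. Collect the n equations into a matrix system V a = ℓ, where row i of V is v_i (expressed in the standard basis). Since V is invertible (lower-triangular with 1s on the diagonal, up to permutation), solve by back-substitution:
  V =
[[-1, 1, 0],
 [1, 0, 0],
 [0, -1, 1]]
  V a = (-7, 3, 0)
Solving gives a = (3, -4, -4).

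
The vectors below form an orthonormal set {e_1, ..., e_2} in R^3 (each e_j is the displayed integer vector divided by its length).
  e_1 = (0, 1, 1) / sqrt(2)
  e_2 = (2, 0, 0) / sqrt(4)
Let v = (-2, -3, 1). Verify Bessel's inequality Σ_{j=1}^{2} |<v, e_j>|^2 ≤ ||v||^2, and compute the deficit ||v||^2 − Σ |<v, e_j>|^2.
Σ |<v, e_j>|^2 = 6; ||v||^2 = 14; deficit = 8

Write each e_j = u_j / sqrt(<u_j, u_j>) where u_j is the displayed integer vector. Then <v, e_j> = <v, u_j> / sqrt(<u_j, u_j>), so |<v, e_j>|^2 = <v, u_j>^2 / <u_j, u_j>.
Coefficients: <v, e_1> = -2/sqrt(2), <v, e_2> = -4/sqrt(4).
Square and sum: Σ |<v, e_j>|^2 = 6.
Compute ||v||^2 = v·v = 14.
Deficit = 14 − 6 = 8 ≥ 0, confirming Bessel's inequality. (The deficit equals ||v − Σ <v,e_j> e_j||^2, the squared distance from v to span{e_j}.)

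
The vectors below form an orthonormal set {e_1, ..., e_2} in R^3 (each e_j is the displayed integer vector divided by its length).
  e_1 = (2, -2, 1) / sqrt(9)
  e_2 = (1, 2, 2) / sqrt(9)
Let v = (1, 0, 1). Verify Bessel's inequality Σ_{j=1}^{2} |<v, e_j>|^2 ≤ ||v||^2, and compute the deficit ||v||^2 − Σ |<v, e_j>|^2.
Σ |<v, e_j>|^2 = 2; ||v||^2 = 2; deficit = 0

Write each e_j = u_j / sqrt(<u_j, u_j>) where u_j is the displayed integer vector. Then <v, e_j> = <v, u_j> / sqrt(<u_j, u_j>), so |<v, e_j>|^2 = <v, u_j>^2 / <u_j, u_j>.
Coefficients: <v, e_1> = 3/sqrt(9), <v, e_2> = 3/sqrt(9).
Square and sum: Σ |<v, e_j>|^2 = 2.
Compute ||v||^2 = v·v = 2.
Deficit = 2 − 2 = 0 ≥ 0, confirming Bessel's inequality. (The deficit equals ||v − Σ <v,e_j> e_j||^2, the squared distance from v to span{e_j}.)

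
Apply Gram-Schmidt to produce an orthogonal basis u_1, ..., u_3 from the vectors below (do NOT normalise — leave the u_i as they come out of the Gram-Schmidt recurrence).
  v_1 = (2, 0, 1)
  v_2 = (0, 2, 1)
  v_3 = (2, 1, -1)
Orthogonal basis:
  u_1 = (2, 0, 1)
  u_2 = (-2/5, 2, 4/5)
  u_3 = (5/6, 5/6, -5/3)

Apply the Gram-Schmidt recurrence
  u_1 = v_1
  u_i = v_i − Σ_{j<i} ((v_i · u_j) / (u_j · u_j)) · u_j.

Step by step this gives:
  u_1 = (2, 0, 1)
  u_2 = (-2/5, 2, 4/5)
  u_3 = (5/6, 5/6, -5/3)

Orthogonality check:
  u_2 · u_1 = 0 (should be 0)
  u_3 · u_1 = 0 (should be 0)
  u_3 · u_2 = 0 (should be 0)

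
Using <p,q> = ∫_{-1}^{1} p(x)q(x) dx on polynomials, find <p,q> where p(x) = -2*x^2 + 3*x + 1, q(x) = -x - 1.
<p,q> = -8/3

Expand the product: p(x)·q(x) = 2*x^3 - x^2 - 4*x - 1.
∫_{-1}^{1} of each monomial x^k gives [2/(k+1) if k even, 0 if k odd]. Integrating term-by-term (or equivalently evaluating the antiderivative F(x) = x^4/2 - x^3/3 - 2*x^2 - x at the endpoints):
  F(1) − F(−1) = -17/6 − (-1/6) = -8/3.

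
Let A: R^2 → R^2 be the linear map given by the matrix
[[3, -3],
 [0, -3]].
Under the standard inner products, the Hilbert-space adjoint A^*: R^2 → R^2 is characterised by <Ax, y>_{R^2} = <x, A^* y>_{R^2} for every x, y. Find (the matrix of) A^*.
A^* = A^T =
[[3, 0],
 [-3, -3]]

For real matrices with standard dot products, the defining identity <Ax, y> = <x, A^* y> gives (Ax)^T y = x^T (A^*) y, i.e. x^T A^T y = x^T (A^*) y. Since this holds for all x, y, we must have A^* = A^T. Therefore
A^* =
[[3, 0],
 [-3, -3]].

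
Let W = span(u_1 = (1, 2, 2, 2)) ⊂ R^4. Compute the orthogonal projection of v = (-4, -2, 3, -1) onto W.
proj_W(v) = (-4/13, -8/13, -8/13, -8/13)

Set up U = [u_1 | ... | u_1] ∈ R^(4×1). The projector onto W = col(U) is P = U (U^T U)^(-1) U^T.
Compute U^T U =
  [13],
and U^T v = (-4).
Solve U^T U · c = U^T v for the coefficients: c = (-4/13). The projection is proj_W(v) = U c.
Check: (v - proj_W(v)) · u_1 = 0  (should be 0).
Result: proj_W(v) = (-4/13, -8/13, -8/13, -8/13).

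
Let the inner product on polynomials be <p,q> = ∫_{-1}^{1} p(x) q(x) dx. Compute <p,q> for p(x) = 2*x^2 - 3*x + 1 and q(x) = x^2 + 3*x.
<p,q> = -68/15

Expand the product: p(x)·q(x) = 2*x^4 + 3*x^3 - 8*x^2 + 3*x.
∫_{-1}^{1} of each monomial x^k gives [2/(k+1) if k even, 0 if k odd]. Integrating term-by-term (or equivalently evaluating the antiderivative F(x) = 2*x^5/5 + 3*x^4/4 - 8*x^3/3 + 3*x^2/2 at the endpoints):
  F(1) − F(−1) = -1/60 − (271/60) = -68/15.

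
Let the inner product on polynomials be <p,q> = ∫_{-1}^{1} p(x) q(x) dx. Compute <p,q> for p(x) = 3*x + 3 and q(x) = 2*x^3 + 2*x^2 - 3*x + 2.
<p,q> = 62/5

Expand the product: p(x)·q(x) = 6*x^4 + 12*x^3 - 3*x^2 - 3*x + 6.
∫_{-1}^{1} of each monomial x^k gives [2/(k+1) if k even, 0 if k odd]. Integrating term-by-term (or equivalently evaluating the antiderivative F(x) = 6*x^5/5 + 3*x^4 - x^3 - 3*x^2/2 + 6*x at the endpoints):
  F(1) − F(−1) = 77/10 − (-47/10) = 62/5.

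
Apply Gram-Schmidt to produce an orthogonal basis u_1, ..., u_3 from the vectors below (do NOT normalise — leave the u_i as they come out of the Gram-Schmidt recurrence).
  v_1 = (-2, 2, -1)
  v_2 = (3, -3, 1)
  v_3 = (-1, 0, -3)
Orthogonal basis:
  u_1 = (-2, 2, -1)
  u_2 = (1/9, -1/9, -4/9)
  u_3 = (-1/2, -1/2, 0)

Apply the Gram-Schmidt recurrence
  u_1 = v_1
  u_i = v_i − Σ_{j<i} ((v_i · u_j) / (u_j · u_j)) · u_j.

Step by step this gives:
  u_1 = (-2, 2, -1)
  u_2 = (1/9, -1/9, -4/9)
  u_3 = (-1/2, -1/2, 0)

Orthogonality check:
  u_2 · u_1 = 0 (should be 0)
  u_3 · u_1 = 0 (should be 0)
  u_3 · u_2 = 0 (should be 0)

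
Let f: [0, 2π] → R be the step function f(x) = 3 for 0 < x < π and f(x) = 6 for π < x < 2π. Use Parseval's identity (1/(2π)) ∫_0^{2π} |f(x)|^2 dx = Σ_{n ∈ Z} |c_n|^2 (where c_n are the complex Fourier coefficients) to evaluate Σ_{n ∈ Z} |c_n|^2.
Σ |c_n|^2 = 45/2

Parseval equates the L^2 energy of f (normalised by 1/(2π)) with the ℓ^2 sum of its Fourier coefficients: (1/(2π)) ∫_0^{2π} |f|^2 = Σ |c_n|^2.
Compute the left side: (1/(2π)) [∫_0^π 3^2 dx + ∫_π^{2π} 6^2 dx] = (1/(2π)) · (9π + 36π) = (9 + 36)/2 = 45/2.
So Σ_{n ∈ Z} |c_n|^2 = 45/2.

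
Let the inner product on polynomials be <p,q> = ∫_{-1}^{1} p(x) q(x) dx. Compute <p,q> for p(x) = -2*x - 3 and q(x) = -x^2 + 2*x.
<p,q> = -2/3

Expand the product: p(x)·q(x) = 2*x^3 - x^2 - 6*x.
∫_{-1}^{1} of each monomial x^k gives [2/(k+1) if k even, 0 if k odd]. Integrating term-by-term (or equivalently evaluating the antiderivative F(x) = x^4/2 - x^3/3 - 3*x^2 at the endpoints):
  F(1) − F(−1) = -17/6 − (-13/6) = -2/3.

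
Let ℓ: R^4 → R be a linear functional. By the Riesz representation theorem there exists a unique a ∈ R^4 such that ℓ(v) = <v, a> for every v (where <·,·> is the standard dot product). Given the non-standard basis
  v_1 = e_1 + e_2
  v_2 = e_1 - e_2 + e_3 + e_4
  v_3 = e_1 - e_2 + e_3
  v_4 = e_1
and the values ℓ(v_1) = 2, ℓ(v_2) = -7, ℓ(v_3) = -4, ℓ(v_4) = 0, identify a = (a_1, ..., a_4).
a = (0, 2, -2, -3)

Write a = (a_1, ..., a_4) in the standard basis. For each basis vector v_i, ℓ(v_i) = <v_i, a> is a linear equation in the a_j's. Collect the n equations into a matrix system V a = ℓ, where row i of V is v_i (expressed in the standard basis). Since V is invertible (lower-triangular with 1s on the diagonal, up to permutation), solve by back-substitution:
  V =
[[1, 1, 0, 0],
 [1, -1, 1, 1],
 [1, -1, 1, 0],
 [1, 0, 0, 0]]
  V a = (2, -7, -4, 0)
Solving gives a = (0, 2, -2, -3).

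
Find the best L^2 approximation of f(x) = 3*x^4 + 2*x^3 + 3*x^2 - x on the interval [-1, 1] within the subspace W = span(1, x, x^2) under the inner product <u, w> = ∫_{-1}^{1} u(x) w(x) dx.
g(x) = 39*x^2/7 + x/5 - 9/35

The best approximation g ∈ W is the orthogonal projection of f onto W. Writing g = a_0 + a_1 x + a_2 x^2, the coefficients solve the normal equations G · a = b where
  G_{ij} = <φ_i, φ_j> and b_i = <f, φ_i>, with φ_0 = 1, φ_1 = x, φ_2 = x^2.
G =
  [2, 0, 2/3]
  [0, 2/3, 0]
  [2/3, 0, 2/5],
b = (16/5, 2/15, 72/35).
Solving gives a_0 = -9/35, a_1 = 1/5, a_2 = 39/7, so
  g(x) = 39*x^2/7 + x/5 - 9/35.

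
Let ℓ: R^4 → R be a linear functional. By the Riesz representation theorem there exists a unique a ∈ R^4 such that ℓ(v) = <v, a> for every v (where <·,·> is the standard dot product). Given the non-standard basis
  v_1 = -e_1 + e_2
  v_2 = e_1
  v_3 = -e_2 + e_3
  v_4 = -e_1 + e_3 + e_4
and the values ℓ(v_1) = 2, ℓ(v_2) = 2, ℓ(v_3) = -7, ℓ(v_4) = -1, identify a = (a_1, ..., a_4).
a = (2, 4, -3, 4)

Write a = (a_1, ..., a_4) in the standard basis. For each basis vector v_i, ℓ(v_i) = <v_i, a> is a linear equation in the a_j's. Collect the n equations into a matrix system V a = ℓ, where row i of V is v_i (expressed in the standard basis). Since V is invertible (lower-triangular with 1s on the diagonal, up to permutation), solve by back-substitution:
  V =
[[-1, 1, 0, 0],
 [1, 0, 0, 0],
 [0, -1, 1, 0],
 [-1, 0, 1, 1]]
  V a = (2, 2, -7, -1)
Solving gives a = (2, 4, -3, 4).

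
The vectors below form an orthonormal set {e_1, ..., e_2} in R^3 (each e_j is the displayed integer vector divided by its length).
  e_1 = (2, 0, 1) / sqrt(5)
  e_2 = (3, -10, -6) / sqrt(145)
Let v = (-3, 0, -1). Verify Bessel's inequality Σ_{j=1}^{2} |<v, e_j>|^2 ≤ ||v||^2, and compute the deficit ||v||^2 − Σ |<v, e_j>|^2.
Σ |<v, e_j>|^2 = 286/29; ||v||^2 = 10; deficit = 4/29

Write each e_j = u_j / sqrt(<u_j, u_j>) where u_j is the displayed integer vector. Then <v, e_j> = <v, u_j> / sqrt(<u_j, u_j>), so |<v, e_j>|^2 = <v, u_j>^2 / <u_j, u_j>.
Coefficients: <v, e_1> = -7/sqrt(5), <v, e_2> = -3/sqrt(145).
Square and sum: Σ |<v, e_j>|^2 = 286/29.
Compute ||v||^2 = v·v = 10.
Deficit = 10 − 286/29 = 4/29 ≥ 0, confirming Bessel's inequality. (The deficit equals ||v − Σ <v,e_j> e_j||^2, the squared distance from v to span{e_j}.)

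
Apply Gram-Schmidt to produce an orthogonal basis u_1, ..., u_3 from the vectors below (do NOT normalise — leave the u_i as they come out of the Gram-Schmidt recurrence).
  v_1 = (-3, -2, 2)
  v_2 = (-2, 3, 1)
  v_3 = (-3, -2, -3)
Orthogonal basis:
  u_1 = (-3, -2, 2)
  u_2 = (-28/17, 55/17, 13/17)
  u_3 = (-20/9, -5/18, -65/18)

Apply the Gram-Schmidt recurrence
  u_1 = v_1
  u_i = v_i − Σ_{j<i} ((v_i · u_j) / (u_j · u_j)) · u_j.

Step by step this gives:
  u_1 = (-3, -2, 2)
  u_2 = (-28/17, 55/17, 13/17)
  u_3 = (-20/9, -5/18, -65/18)

Orthogonality check:
  u_2 · u_1 = 0 (should be 0)
  u_3 · u_1 = 0 (should be 0)
  u_3 · u_2 = 0 (should be 0)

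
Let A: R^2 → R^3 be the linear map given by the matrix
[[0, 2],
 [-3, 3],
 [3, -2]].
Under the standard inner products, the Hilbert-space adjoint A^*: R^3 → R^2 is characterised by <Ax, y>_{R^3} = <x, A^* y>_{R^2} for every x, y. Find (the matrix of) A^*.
A^* = A^T =
[[0, -3, 3],
 [2, 3, -2]]

For real matrices with standard dot products, the defining identity <Ax, y> = <x, A^* y> gives (Ax)^T y = x^T (A^*) y, i.e. x^T A^T y = x^T (A^*) y. Since this holds for all x, y, we must have A^* = A^T. Therefore
A^* =
[[0, -3, 3],
 [2, 3, -2]].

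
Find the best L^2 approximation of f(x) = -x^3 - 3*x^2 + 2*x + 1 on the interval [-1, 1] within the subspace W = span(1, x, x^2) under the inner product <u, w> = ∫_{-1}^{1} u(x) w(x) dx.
g(x) = -3*x^2 + 7*x/5 + 1

The best approximation g ∈ W is the orthogonal projection of f onto W. Writing g = a_0 + a_1 x + a_2 x^2, the coefficients solve the normal equations G · a = b where
  G_{ij} = <φ_i, φ_j> and b_i = <f, φ_i>, with φ_0 = 1, φ_1 = x, φ_2 = x^2.
G =
  [2, 0, 2/3]
  [0, 2/3, 0]
  [2/3, 0, 2/5],
b = (0, 14/15, -8/15).
Solving gives a_0 = 1, a_1 = 7/5, a_2 = -3, so
  g(x) = -3*x^2 + 7*x/5 + 1.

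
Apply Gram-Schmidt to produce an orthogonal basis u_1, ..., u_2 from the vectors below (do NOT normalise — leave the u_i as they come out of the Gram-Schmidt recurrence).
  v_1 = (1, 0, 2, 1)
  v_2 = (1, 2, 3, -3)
Orthogonal basis:
  u_1 = (1, 0, 2, 1)
  u_2 = (1/3, 2, 5/3, -11/3)

Apply the Gram-Schmidt recurrence
  u_1 = v_1
  u_i = v_i − Σ_{j<i} ((v_i · u_j) / (u_j · u_j)) · u_j.

Step by step this gives:
  u_1 = (1, 0, 2, 1)
  u_2 = (1/3, 2, 5/3, -11/3)

Orthogonality check:
  u_2 · u_1 = 0 (should be 0)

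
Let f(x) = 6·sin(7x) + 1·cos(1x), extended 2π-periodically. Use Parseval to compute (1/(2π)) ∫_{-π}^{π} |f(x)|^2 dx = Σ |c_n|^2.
Σ |c_n|^2 = 37/2

Expand |f|^2 and use orthogonality of {sin(nx), cos(mx)} on [-π, π]:
  ∫_{-π}^{π} sin(nx)^2 dx = π, ∫ cos(mx)^2 dx = π, and cross terms integrate to 0.
So ∫_{-π}^{π} f(x)^2 dx = 6^2 · π + 1^2 · π = (36 + 1)π.
Divide by 2π: (36 + 1)/2 = 37/2.
By Parseval, this equals Σ |c_n|^2.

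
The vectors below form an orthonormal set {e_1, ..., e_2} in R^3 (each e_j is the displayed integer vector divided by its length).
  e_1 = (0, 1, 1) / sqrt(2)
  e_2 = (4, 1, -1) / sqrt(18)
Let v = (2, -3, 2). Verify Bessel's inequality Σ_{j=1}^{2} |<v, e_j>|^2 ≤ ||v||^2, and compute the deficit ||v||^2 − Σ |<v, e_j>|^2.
Σ |<v, e_j>|^2 = 1; ||v||^2 = 17; deficit = 16

Write each e_j = u_j / sqrt(<u_j, u_j>) where u_j is the displayed integer vector. Then <v, e_j> = <v, u_j> / sqrt(<u_j, u_j>), so |<v, e_j>|^2 = <v, u_j>^2 / <u_j, u_j>.
Coefficients: <v, e_1> = -1/sqrt(2), <v, e_2> = 3/sqrt(18).
Square and sum: Σ |<v, e_j>|^2 = 1.
Compute ||v||^2 = v·v = 17.
Deficit = 17 − 1 = 16 ≥ 0, confirming Bessel's inequality. (The deficit equals ||v − Σ <v,e_j> e_j||^2, the squared distance from v to span{e_j}.)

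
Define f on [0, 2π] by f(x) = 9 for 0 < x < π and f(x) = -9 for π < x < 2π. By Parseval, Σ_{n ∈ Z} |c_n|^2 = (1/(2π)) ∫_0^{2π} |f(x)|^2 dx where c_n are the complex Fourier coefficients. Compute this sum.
Σ |c_n|^2 = 81

Parseval equates the L^2 energy of f (normalised by 1/(2π)) with the ℓ^2 sum of its Fourier coefficients: (1/(2π)) ∫_0^{2π} |f|^2 = Σ |c_n|^2.
Compute the left side: (1/(2π)) [∫_0^π 9^2 dx + ∫_π^{2π} (-9)^2 dx] = (1/(2π)) · (81π + 81π) = (81 + 81)/2 = 81.
So Σ_{n ∈ Z} |c_n|^2 = 81.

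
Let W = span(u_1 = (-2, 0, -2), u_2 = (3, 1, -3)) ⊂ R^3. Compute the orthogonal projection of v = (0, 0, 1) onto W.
proj_W(v) = (1/38, -3/19, 37/38)

Set up U = [u_1 | ... | u_2] ∈ R^(3×2). The projector onto W = col(U) is P = U (U^T U)^(-1) U^T.
Compute U^T U =
  [8, 0]
  [0, 19],
and U^T v = (-2, -3).
Solve U^T U · c = U^T v for the coefficients: c = (-1/4, -3/19). The projection is proj_W(v) = U c.
Check: (v - proj_W(v)) · u_1 = 0  (should be 0).
Check: (v - proj_W(v)) · u_2 = 0  (should be 0).
Result: proj_W(v) = (1/38, -3/19, 37/38).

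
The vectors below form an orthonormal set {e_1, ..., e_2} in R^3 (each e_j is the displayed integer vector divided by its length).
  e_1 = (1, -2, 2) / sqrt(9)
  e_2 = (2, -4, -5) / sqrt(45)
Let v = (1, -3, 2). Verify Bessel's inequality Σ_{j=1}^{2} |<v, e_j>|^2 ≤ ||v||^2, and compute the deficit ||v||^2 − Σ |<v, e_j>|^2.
Σ |<v, e_j>|^2 = 69/5; ||v||^2 = 14; deficit = 1/5

Write each e_j = u_j / sqrt(<u_j, u_j>) where u_j is the displayed integer vector. Then <v, e_j> = <v, u_j> / sqrt(<u_j, u_j>), so |<v, e_j>|^2 = <v, u_j>^2 / <u_j, u_j>.
Coefficients: <v, e_1> = 11/sqrt(9), <v, e_2> = 4/sqrt(45).
Square and sum: Σ |<v, e_j>|^2 = 69/5.
Compute ||v||^2 = v·v = 14.
Deficit = 14 − 69/5 = 1/5 ≥ 0, confirming Bessel's inequality. (The deficit equals ||v − Σ <v,e_j> e_j||^2, the squared distance from v to span{e_j}.)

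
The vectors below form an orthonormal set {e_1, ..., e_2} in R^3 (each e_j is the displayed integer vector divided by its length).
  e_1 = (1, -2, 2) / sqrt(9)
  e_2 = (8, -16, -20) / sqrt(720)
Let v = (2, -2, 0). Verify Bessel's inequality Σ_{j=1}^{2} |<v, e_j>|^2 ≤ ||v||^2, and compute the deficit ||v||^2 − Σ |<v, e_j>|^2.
Σ |<v, e_j>|^2 = 36/5; ||v||^2 = 8; deficit = 4/5

Write each e_j = u_j / sqrt(<u_j, u_j>) where u_j is the displayed integer vector. Then <v, e_j> = <v, u_j> / sqrt(<u_j, u_j>), so |<v, e_j>|^2 = <v, u_j>^2 / <u_j, u_j>.
Coefficients: <v, e_1> = 6/sqrt(9), <v, e_2> = 48/sqrt(720).
Square and sum: Σ |<v, e_j>|^2 = 36/5.
Compute ||v||^2 = v·v = 8.
Deficit = 8 − 36/5 = 4/5 ≥ 0, confirming Bessel's inequality. (The deficit equals ||v − Σ <v,e_j> e_j||^2, the squared distance from v to span{e_j}.)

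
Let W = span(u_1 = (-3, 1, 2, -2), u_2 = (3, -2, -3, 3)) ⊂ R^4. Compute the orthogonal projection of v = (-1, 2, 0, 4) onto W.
proj_W(v) = (-3/29, -20/29, -19/29, 19/29)

Set up U = [u_1 | ... | u_2] ∈ R^(4×2). The projector onto W = col(U) is P = U (U^T U)^(-1) U^T.
Compute U^T U =
  [18, -23]
  [-23, 31],
and U^T v = (-3, 5).
Solve U^T U · c = U^T v for the coefficients: c = (22/29, 21/29). The projection is proj_W(v) = U c.
Check: (v - proj_W(v)) · u_1 = 0  (should be 0).
Check: (v - proj_W(v)) · u_2 = 0  (should be 0).
Result: proj_W(v) = (-3/29, -20/29, -19/29, 19/29).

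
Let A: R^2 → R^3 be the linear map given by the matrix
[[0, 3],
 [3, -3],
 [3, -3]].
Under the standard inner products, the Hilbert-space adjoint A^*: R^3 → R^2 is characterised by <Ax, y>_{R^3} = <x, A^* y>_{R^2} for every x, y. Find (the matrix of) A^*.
A^* = A^T =
[[0, 3, 3],
 [3, -3, -3]]

For real matrices with standard dot products, the defining identity <Ax, y> = <x, A^* y> gives (Ax)^T y = x^T (A^*) y, i.e. x^T A^T y = x^T (A^*) y. Since this holds for all x, y, we must have A^* = A^T. Therefore
A^* =
[[0, 3, 3],
 [3, -3, -3]].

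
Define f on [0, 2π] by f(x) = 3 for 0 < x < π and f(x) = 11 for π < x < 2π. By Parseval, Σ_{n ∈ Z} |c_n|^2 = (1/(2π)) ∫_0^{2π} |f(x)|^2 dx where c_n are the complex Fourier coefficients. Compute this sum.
Σ |c_n|^2 = 65

Parseval equates the L^2 energy of f (normalised by 1/(2π)) with the ℓ^2 sum of its Fourier coefficients: (1/(2π)) ∫_0^{2π} |f|^2 = Σ |c_n|^2.
Compute the left side: (1/(2π)) [∫_0^π 3^2 dx + ∫_π^{2π} 11^2 dx] = (1/(2π)) · (9π + 121π) = (9 + 121)/2 = 65.
So Σ_{n ∈ Z} |c_n|^2 = 65.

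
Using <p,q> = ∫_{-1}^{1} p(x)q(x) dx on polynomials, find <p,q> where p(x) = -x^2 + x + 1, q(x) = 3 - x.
<p,q> = 10/3

Expand the product: p(x)·q(x) = x^3 - 4*x^2 + 2*x + 3.
∫_{-1}^{1} of each monomial x^k gives [2/(k+1) if k even, 0 if k odd]. Integrating term-by-term (or equivalently evaluating the antiderivative F(x) = x^4/4 - 4*x^3/3 + x^2 + 3*x at the endpoints):
  F(1) − F(−1) = 35/12 − (-5/12) = 10/3.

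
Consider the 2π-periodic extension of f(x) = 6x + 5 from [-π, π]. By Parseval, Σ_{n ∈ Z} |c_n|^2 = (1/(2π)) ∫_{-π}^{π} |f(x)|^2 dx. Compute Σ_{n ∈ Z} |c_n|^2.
Σ |c_n|^2 = 12π^2 + 25

Expand and integrate term by term over [-π, π]:
  ∫ (6x)^2 dx = 36·(2π^3/3); ∫ 2·6·(5)·x dx = 0 (odd integrand); ∫ 5^2 dx = 25·2π.
So (1/(2π)) ∫_{-π}^{π} (6x + 5)^2 dx = 36π^2/3 + 25 = 12π^2 + 25.
Parseval ⇒ Σ |c_n|^2 = 12π^2 + 25.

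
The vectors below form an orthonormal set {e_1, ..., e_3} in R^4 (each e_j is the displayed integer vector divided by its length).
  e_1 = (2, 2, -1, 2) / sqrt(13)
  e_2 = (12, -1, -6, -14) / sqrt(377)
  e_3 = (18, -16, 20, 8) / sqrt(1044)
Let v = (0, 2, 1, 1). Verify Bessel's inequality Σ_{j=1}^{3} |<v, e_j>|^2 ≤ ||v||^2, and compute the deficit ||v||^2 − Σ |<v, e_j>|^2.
Σ |<v, e_j>|^2 = 29/9; ||v||^2 = 6; deficit = 25/9

Write each e_j = u_j / sqrt(<u_j, u_j>) where u_j is the displayed integer vector. Then <v, e_j> = <v, u_j> / sqrt(<u_j, u_j>), so |<v, e_j>|^2 = <v, u_j>^2 / <u_j, u_j>.
Coefficients: <v, e_1> = 5/sqrt(13), <v, e_2> = -22/sqrt(377), <v, e_3> = -4/sqrt(1044).
Square and sum: Σ |<v, e_j>|^2 = 29/9.
Compute ||v||^2 = v·v = 6.
Deficit = 6 − 29/9 = 25/9 ≥ 0, confirming Bessel's inequality. (The deficit equals ||v − Σ <v,e_j> e_j||^2, the squared distance from v to span{e_j}.)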